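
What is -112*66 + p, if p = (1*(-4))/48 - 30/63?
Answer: -620975/84 ≈ -7392.6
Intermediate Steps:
p = -47/84 (p = -4*1/48 - 30*1/63 = -1/12 - 10/21 = -47/84 ≈ -0.55952)
-112*66 + p = -112*66 - 47/84 = -7392 - 47/84 = -620975/84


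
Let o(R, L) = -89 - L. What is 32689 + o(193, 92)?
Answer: 32508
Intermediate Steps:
32689 + o(193, 92) = 32689 + (-89 - 1*92) = 32689 + (-89 - 92) = 32689 - 181 = 32508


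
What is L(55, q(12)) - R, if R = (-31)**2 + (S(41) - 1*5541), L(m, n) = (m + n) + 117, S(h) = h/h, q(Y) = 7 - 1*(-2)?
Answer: 4760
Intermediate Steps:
q(Y) = 9 (q(Y) = 7 + 2 = 9)
S(h) = 1
L(m, n) = 117 + m + n
R = -4579 (R = (-31)**2 + (1 - 1*5541) = 961 + (1 - 5541) = 961 - 5540 = -4579)
L(55, q(12)) - R = (117 + 55 + 9) - 1*(-4579) = 181 + 4579 = 4760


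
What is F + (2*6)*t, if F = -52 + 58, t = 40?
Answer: 486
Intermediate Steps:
F = 6
F + (2*6)*t = 6 + (2*6)*40 = 6 + 12*40 = 6 + 480 = 486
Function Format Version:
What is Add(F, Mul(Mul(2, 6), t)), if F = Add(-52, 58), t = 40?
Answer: 486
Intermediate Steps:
F = 6
Add(F, Mul(Mul(2, 6), t)) = Add(6, Mul(Mul(2, 6), 40)) = Add(6, Mul(12, 40)) = Add(6, 480) = 486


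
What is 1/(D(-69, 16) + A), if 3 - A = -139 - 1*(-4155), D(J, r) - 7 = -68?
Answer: -1/4074 ≈ -0.00024546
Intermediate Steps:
D(J, r) = -61 (D(J, r) = 7 - 68 = -61)
A = -4013 (A = 3 - (-139 - 1*(-4155)) = 3 - (-139 + 4155) = 3 - 1*4016 = 3 - 4016 = -4013)
1/(D(-69, 16) + A) = 1/(-61 - 4013) = 1/(-4074) = -1/4074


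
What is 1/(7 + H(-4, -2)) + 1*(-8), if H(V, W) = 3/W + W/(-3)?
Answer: -290/37 ≈ -7.8378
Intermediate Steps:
H(V, W) = 3/W - W/3 (H(V, W) = 3/W + W*(-⅓) = 3/W - W/3)
1/(7 + H(-4, -2)) + 1*(-8) = 1/(7 + (3/(-2) - ⅓*(-2))) + 1*(-8) = 1/(7 + (3*(-½) + ⅔)) - 8 = 1/(7 + (-3/2 + ⅔)) - 8 = 1/(7 - ⅚) - 8 = 1/(37/6) - 8 = 6/37 - 8 = -290/37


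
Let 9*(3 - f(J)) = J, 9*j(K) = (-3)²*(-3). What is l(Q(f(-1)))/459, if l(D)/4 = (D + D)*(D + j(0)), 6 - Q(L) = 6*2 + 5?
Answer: 1232/459 ≈ 2.6841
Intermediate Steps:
j(K) = -3 (j(K) = ((-3)²*(-3))/9 = (9*(-3))/9 = (⅑)*(-27) = -3)
f(J) = 3 - J/9
Q(L) = -11 (Q(L) = 6 - (6*2 + 5) = 6 - (12 + 5) = 6 - 1*17 = 6 - 17 = -11)
l(D) = 8*D*(-3 + D) (l(D) = 4*((D + D)*(D - 3)) = 4*((2*D)*(-3 + D)) = 4*(2*D*(-3 + D)) = 8*D*(-3 + D))
l(Q(f(-1)))/459 = (8*(-11)*(-3 - 11))/459 = (8*(-11)*(-14))*(1/459) = 1232*(1/459) = 1232/459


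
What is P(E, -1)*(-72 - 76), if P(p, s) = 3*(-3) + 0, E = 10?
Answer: 1332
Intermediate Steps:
P(p, s) = -9 (P(p, s) = -9 + 0 = -9)
P(E, -1)*(-72 - 76) = -9*(-72 - 76) = -9*(-148) = 1332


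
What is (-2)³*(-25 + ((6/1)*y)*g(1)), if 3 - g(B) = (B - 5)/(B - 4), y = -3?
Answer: 440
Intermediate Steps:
g(B) = 3 - (-5 + B)/(-4 + B) (g(B) = 3 - (B - 5)/(B - 4) = 3 - (-5 + B)/(-4 + B))
(-2)³*(-25 + ((6/1)*y)*g(1)) = (-2)³*(-25 + ((6/1)*(-3))*((-7 + 2*1)/(-4 + 1))) = -8*(-25 + ((6*1)*(-3))*((-7 + 2)/(-3))) = -8*(-25 + (6*(-3))*(-⅓*(-5))) = -8*(-25 - 18*5/3) = -8*(-25 - 30) = -8*(-55) = 440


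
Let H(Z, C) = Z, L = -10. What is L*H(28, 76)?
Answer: -280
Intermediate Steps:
L*H(28, 76) = -10*28 = -280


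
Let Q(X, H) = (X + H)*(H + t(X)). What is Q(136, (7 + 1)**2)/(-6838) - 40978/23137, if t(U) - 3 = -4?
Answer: -285866882/79105403 ≈ -3.6137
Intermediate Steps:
t(U) = -1 (t(U) = 3 - 4 = -1)
Q(X, H) = (-1 + H)*(H + X) (Q(X, H) = (X + H)*(H - 1) = (H + X)*(-1 + H) = (-1 + H)*(H + X))
Q(136, (7 + 1)**2)/(-6838) - 40978/23137 = (((7 + 1)**2)**2 - (7 + 1)**2 - 1*136 + (7 + 1)**2*136)/(-6838) - 40978/23137 = ((8**2)**2 - 1*8**2 - 136 + 8**2*136)*(-1/6838) - 40978*1/23137 = (64**2 - 1*64 - 136 + 64*136)*(-1/6838) - 40978/23137 = (4096 - 64 - 136 + 8704)*(-1/6838) - 40978/23137 = 12600*(-1/6838) - 40978/23137 = -6300/3419 - 40978/23137 = -285866882/79105403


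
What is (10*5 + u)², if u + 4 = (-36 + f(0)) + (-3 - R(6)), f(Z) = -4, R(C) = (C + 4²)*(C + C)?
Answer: 68121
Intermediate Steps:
R(C) = 2*C*(16 + C) (R(C) = (C + 16)*(2*C) = (16 + C)*(2*C) = 2*C*(16 + C))
u = -311 (u = -4 + ((-36 - 4) + (-3 - 2*6*(16 + 6))) = -4 + (-40 + (-3 - 2*6*22)) = -4 + (-40 + (-3 - 1*264)) = -4 + (-40 + (-3 - 264)) = -4 + (-40 - 267) = -4 - 307 = -311)
(10*5 + u)² = (10*5 - 311)² = (50 - 311)² = (-261)² = 68121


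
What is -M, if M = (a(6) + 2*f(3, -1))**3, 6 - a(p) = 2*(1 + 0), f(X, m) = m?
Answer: -8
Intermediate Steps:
a(p) = 4 (a(p) = 6 - 2*(1 + 0) = 6 - 2 = 4)
M = 8 (M = (4 + 2*(-1))**3 = (4 - 2)**3 = 2**3 = 8)
-M = -1*8 = -8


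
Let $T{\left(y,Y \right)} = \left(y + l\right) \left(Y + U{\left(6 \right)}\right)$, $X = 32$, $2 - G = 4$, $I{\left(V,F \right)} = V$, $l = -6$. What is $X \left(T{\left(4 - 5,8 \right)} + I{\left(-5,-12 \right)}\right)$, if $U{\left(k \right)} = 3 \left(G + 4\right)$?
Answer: $-3296$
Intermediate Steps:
$G = -2$ ($G = 2 - 4 = -2$)
$U{\left(k \right)} = 6$ ($U{\left(k \right)} = 3 \left(-2 + 4\right) = 3 \cdot 2 = 6$)
$T{\left(y,Y \right)} = \left(-6 + y\right) \left(6 + Y\right)$ ($T{\left(y,Y \right)} = \left(y - 6\right) \left(Y + 6\right) = \left(-6 + y\right) \left(6 + Y\right)$)
$X \left(T{\left(4 - 5,8 \right)} + I{\left(-5,-12 \right)}\right) = 32 \left(\left(-36 - 48 + 6 \left(4 - 5\right) + 8 \left(4 - 5\right)\right) - 5\right) = 32 \left(\left(-36 - 48 + 6 \left(-1\right) + 8 \left(-1\right)\right) - 5\right) = 32 \left(\left(-36 - 48 - 6 - 8\right) - 5\right) = 32 \left(-98 - 5\right) = 32 \left(-103\right) = -3296$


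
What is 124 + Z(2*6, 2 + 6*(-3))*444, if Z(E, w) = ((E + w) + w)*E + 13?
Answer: -100664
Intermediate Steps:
Z(E, w) = 13 + E*(E + 2*w) (Z(E, w) = (E + 2*w)*E + 13 = E*(E + 2*w) + 13 = 13 + E*(E + 2*w))
124 + Z(2*6, 2 + 6*(-3))*444 = 124 + (13 + (2*6)² + 2*(2*6)*(2 + 6*(-3)))*444 = 124 + (13 + 12² + 2*12*(2 - 18))*444 = 124 + (13 + 144 + 2*12*(-16))*444 = 124 + (13 + 144 - 384)*444 = 124 - 227*444 = 124 - 100788 = -100664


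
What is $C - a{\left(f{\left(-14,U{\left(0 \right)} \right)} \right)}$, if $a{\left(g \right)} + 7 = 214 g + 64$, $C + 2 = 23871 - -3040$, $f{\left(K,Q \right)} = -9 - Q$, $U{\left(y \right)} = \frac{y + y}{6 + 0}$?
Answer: $28778$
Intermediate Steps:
$U{\left(y \right)} = \frac{y}{3}$ ($U{\left(y \right)} = \frac{2 y}{6} = 2 y \frac{1}{6} = \frac{y}{3}$)
$C = 26909$ ($C = -2 + \left(23871 - -3040\right) = -2 + \left(23871 + 3040\right) = -2 + 26911 = 26909$)
$a{\left(g \right)} = 57 + 214 g$ ($a{\left(g \right)} = -7 + \left(214 g + 64\right) = -7 + \left(64 + 214 g\right) = 57 + 214 g$)
$C - a{\left(f{\left(-14,U{\left(0 \right)} \right)} \right)} = 26909 - \left(57 + 214 \left(-9 - \frac{1}{3} \cdot 0\right)\right) = 26909 - \left(57 + 214 \left(-9 - 0\right)\right) = 26909 - \left(57 + 214 \left(-9 + 0\right)\right) = 26909 - \left(57 + 214 \left(-9\right)\right) = 26909 - \left(57 - 1926\right) = 26909 - -1869 = 26909 + 1869 = 28778$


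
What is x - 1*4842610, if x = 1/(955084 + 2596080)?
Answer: -17196902298039/3551164 ≈ -4.8426e+6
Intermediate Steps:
x = 1/3551164 ≈ 2.8160e-7
x - 1*4842610 = 1/3551164 - 1*4842610 = 1/3551164 - 4842610 = -17196902298039/3551164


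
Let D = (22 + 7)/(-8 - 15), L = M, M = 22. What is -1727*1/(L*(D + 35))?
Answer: -3611/1552 ≈ -2.3267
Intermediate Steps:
L = 22
D = -29/23 (D = 29/(-23) = 29*(-1/23) = -29/23 ≈ -1.2609)
-1727*1/(L*(D + 35)) = -1727*1/(22*(-29/23 + 35)) = -1727/((776/23)*22) = -1727/17072/23 = -1727*23/17072 = -3611/1552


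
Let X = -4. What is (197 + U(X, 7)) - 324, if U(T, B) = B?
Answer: -120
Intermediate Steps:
(197 + U(X, 7)) - 324 = (197 + 7) - 324 = 204 - 324 = -120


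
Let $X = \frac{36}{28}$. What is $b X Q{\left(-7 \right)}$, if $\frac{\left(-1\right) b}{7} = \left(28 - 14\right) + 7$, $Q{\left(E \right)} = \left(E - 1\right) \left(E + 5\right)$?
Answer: $-3024$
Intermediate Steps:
$Q{\left(E \right)} = \left(-1 + E\right) \left(5 + E\right)$
$X = \frac{9}{7}$ ($X = 36 \cdot \frac{1}{28} = \frac{9}{7} \approx 1.2857$)
$b = -147$ ($b = - 7 \left(\left(28 - 14\right) + 7\right) = - 7 \left(14 + 7\right) = \left(-7\right) 21 = -147$)
$b X Q{\left(-7 \right)} = \left(-147\right) \frac{9}{7} \left(-5 + \left(-7\right)^{2} + 4 \left(-7\right)\right) = - 189 \left(-5 + 49 - 28\right) = \left(-189\right) 16 = -3024$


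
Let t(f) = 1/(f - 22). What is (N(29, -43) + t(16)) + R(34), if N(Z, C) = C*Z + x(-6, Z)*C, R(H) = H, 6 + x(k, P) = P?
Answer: -13213/6 ≈ -2202.2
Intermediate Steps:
x(k, P) = -6 + P
t(f) = 1/(-22 + f)
N(Z, C) = C*Z + C*(-6 + Z) (N(Z, C) = C*Z + (-6 + Z)*C = C*Z + C*(-6 + Z))
(N(29, -43) + t(16)) + R(34) = (2*(-43)*(-3 + 29) + 1/(-22 + 16)) + 34 = (2*(-43)*26 + 1/(-6)) + 34 = (-2236 - 1/6) + 34 = -13417/6 + 34 = -13213/6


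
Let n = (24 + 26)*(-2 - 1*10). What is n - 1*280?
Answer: -880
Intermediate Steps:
n = -600 (n = 50*(-2 - 10) = 50*(-12) = -600)
n - 1*280 = -600 - 1*280 = -600 - 280 = -880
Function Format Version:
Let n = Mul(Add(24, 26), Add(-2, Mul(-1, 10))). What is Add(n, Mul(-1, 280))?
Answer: -880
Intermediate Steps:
n = -600 (n = Mul(50, Add(-2, -10)) = Mul(50, -12) = -600)
Add(n, Mul(-1, 280)) = Add(-600, Mul(-1, 280)) = Add(-600, -280) = -880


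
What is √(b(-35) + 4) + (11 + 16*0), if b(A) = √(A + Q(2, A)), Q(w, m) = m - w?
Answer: 11 + √(4 + 6*I*√2) ≈ 13.587 + 1.6402*I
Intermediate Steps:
b(A) = √(-2 + 2*A) (b(A) = √(A + (A - 1*2)) = √(A + (A - 2)) = √(A + (-2 + A)) = √(-2 + 2*A))
√(b(-35) + 4) + (11 + 16*0) = √(√(-2 + 2*(-35)) + 4) + (11 + 16*0) = √(√(-2 - 70) + 4) + (11 + 0) = √(√(-72) + 4) + 11 = √(6*I*√2 + 4) + 11 = √(4 + 6*I*√2) + 11 = 11 + √(4 + 6*I*√2)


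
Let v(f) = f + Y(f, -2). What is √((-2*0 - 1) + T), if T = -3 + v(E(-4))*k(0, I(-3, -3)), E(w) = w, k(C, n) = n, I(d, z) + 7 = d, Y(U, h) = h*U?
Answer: 2*I*√11 ≈ 6.6332*I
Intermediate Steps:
Y(U, h) = U*h
I(d, z) = -7 + d
v(f) = -f (v(f) = f + f*(-2) = f - 2*f = -f)
T = -43 (T = -3 + (-1*(-4))*(-7 - 3) = -3 + 4*(-10) = -3 - 40 = -43)
√((-2*0 - 1) + T) = √((-2*0 - 1) - 43) = √((0 - 1) - 43) = √(-1 - 43) = √(-44) = 2*I*√11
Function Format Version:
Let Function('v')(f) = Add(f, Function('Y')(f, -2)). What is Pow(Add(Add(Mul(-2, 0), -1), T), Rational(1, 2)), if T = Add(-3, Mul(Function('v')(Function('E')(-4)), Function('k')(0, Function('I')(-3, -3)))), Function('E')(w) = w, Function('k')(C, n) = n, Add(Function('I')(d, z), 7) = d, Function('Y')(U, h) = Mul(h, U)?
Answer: Mul(2, I, Pow(11, Rational(1, 2))) ≈ Mul(6.6332, I)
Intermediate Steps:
Function('Y')(U, h) = Mul(U, h)
Function('I')(d, z) = Add(-7, d)
Function('v')(f) = Mul(-1, f) (Function('v')(f) = Add(f, Mul(f, -2)) = Add(f, Mul(-2, f)) = Mul(-1, f))
T = -43 (T = Add(-3, Mul(Mul(-1, -4), Add(-7, -3))) = Add(-3, Mul(4, -10)) = Add(-3, -40) = -43)
Pow(Add(Add(Mul(-2, 0), -1), T), Rational(1, 2)) = Pow(Add(Add(Mul(-2, 0), -1), -43), Rational(1, 2)) = Pow(Add(Add(0, -1), -43), Rational(1, 2)) = Pow(Add(-1, -43), Rational(1, 2)) = Pow(-44, Rational(1, 2)) = Mul(2, I, Pow(11, Rational(1, 2)))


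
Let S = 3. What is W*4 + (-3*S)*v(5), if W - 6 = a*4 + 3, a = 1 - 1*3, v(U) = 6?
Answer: -50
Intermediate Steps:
a = -2 (a = 1 - 3 = -2)
W = 1 (W = 6 + (-2*4 + 3) = 6 + (-8 + 3) = 6 - 5 = 1)
W*4 + (-3*S)*v(5) = 1*4 - 3*3*6 = 4 - 9*6 = 4 - 54 = -50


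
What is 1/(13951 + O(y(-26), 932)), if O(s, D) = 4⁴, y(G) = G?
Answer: 1/14207 ≈ 7.0388e-5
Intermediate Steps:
O(s, D) = 256
1/(13951 + O(y(-26), 932)) = 1/(13951 + 256) = 1/14207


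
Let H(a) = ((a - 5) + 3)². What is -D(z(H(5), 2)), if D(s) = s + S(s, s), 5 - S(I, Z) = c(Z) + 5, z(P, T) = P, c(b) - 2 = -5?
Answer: -12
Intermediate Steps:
c(b) = -3 (c(b) = 2 - 5 = -3)
H(a) = (-2 + a)² (H(a) = ((-5 + a) + 3)² = (-2 + a)²)
S(I, Z) = 3 (S(I, Z) = 5 - (-3 + 5) = 5 - 1*2 = 5 - 2 = 3)
D(s) = 3 + s (D(s) = s + 3 = 3 + s)
-D(z(H(5), 2)) = -(3 + (-2 + 5)²) = -(3 + 3²) = -(3 + 9) = -1*12 = -12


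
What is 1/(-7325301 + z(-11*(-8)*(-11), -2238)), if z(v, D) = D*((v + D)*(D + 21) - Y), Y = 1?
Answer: -1/15914360139 ≈ -6.2836e-11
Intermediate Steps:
z(v, D) = D*(-1 + (21 + D)*(D + v)) (z(v, D) = D*((v + D)*(D + 21) - 1*1) = D*((D + v)*(21 + D) - 1) = D*((21 + D)*(D + v) - 1) = D*(-1 + (21 + D)*(D + v)))
1/(-7325301 + z(-11*(-8)*(-11), -2238)) = 1/(-7325301 - 2238*(-1 + (-2238)² + 21*(-2238) + 21*(-11*(-8)*(-11)) - 2238*(-11*(-8))*(-11))) = 1/(-7325301 - 2238*(-1 + 5008644 - 46998 + 21*(88*(-11)) - 196944*(-11))) = 1/(-7325301 - 2238*(-1 + 5008644 - 46998 + 21*(-968) - 2238*(-968))) = 1/(-7325301 - 2238*(-1 + 5008644 - 46998 - 20328 + 2166384)) = 1/(-7325301 - 2238*7107701) = 1/(-7325301 - 15907034838) = 1/(-15914360139) = -1/15914360139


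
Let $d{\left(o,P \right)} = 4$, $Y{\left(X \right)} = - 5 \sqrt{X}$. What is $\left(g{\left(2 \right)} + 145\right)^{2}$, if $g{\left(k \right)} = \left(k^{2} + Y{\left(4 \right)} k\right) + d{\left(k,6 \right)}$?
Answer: $17689$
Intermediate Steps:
$g{\left(k \right)} = 4 + k^{2} - 10 k$ ($g{\left(k \right)} = \left(k^{2} + - 5 \sqrt{4} k\right) + 4 = \left(k^{2} + \left(-5\right) 2 k\right) + 4 = \left(k^{2} - 10 k\right) + 4 = 4 + k^{2} - 10 k$)
$\left(g{\left(2 \right)} + 145\right)^{2} = \left(\left(4 + 2^{2} - 20\right) + 145\right)^{2} = \left(\left(4 + 4 - 20\right) + 145\right)^{2} = \left(-12 + 145\right)^{2} = 133^{2} = 17689$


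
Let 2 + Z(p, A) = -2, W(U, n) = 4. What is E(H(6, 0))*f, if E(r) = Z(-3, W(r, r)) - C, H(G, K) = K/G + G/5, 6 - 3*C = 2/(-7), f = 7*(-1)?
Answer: 128/3 ≈ 42.667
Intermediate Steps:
f = -7
Z(p, A) = -4 (Z(p, A) = -2 - 2 = -4)
C = 44/21 (C = 2 - 2/(3*(-7)) = 2 - 2*(-1)/(3*7) = 2 - ⅓*(-2/7) = 2 + 2/21 = 44/21 ≈ 2.0952)
H(G, K) = G/5 + K/G (H(G, K) = K/G + G*(⅕) = K/G + G/5 = G/5 + K/G)
E(r) = -128/21 (E(r) = -4 - 1*44/21 = -4 - 44/21 = -128/21)
E(H(6, 0))*f = -128/21*(-7) = 128/3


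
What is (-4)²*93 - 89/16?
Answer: 23719/16 ≈ 1482.4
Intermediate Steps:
(-4)²*93 - 89/16 = 16*93 - 89*1/16 = 1488 - 89/16 = 23719/16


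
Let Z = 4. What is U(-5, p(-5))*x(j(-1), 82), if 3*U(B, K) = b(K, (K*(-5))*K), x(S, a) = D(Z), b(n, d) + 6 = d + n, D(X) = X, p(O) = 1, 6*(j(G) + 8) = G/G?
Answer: -40/3 ≈ -13.333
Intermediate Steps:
j(G) = -47/6 (j(G) = -8 + (G/G)/6 = -8 + (1/6)*1 = -8 + 1/6 = -47/6)
b(n, d) = -6 + d + n (b(n, d) = -6 + (d + n) = -6 + d + n)
x(S, a) = 4
U(B, K) = -2 - 5*K**2/3 + K/3 (U(B, K) = (-6 + (K*(-5))*K + K)/3 = (-6 + (-5*K)*K + K)/3 = (-6 - 5*K**2 + K)/3 = (-6 + K - 5*K**2)/3 = -2 - 5*K**2/3 + K/3)
U(-5, p(-5))*x(j(-1), 82) = (-2 - 5/3*1**2 + (1/3)*1)*4 = (-2 - 5/3*1 + 1/3)*4 = (-2 - 5/3 + 1/3)*4 = -10/3*4 = -40/3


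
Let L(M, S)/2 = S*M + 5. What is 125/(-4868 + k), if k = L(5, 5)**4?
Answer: 125/12955132 ≈ 9.6487e-6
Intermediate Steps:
L(M, S) = 10 + 2*M*S (L(M, S) = 2*(S*M + 5) = 2*(M*S + 5) = 2*(5 + M*S) = 10 + 2*M*S)
k = 12960000 (k = (10 + 2*5*5)**4 = (10 + 50)**4 = 60**4 = 12960000)
125/(-4868 + k) = 125/(-4868 + 12960000) = 125/12955132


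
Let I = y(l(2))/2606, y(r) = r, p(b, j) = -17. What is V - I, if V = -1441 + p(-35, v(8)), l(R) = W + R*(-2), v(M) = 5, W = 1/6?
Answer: -22797265/15636 ≈ -1458.0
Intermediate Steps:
W = ⅙ ≈ 0.16667
l(R) = ⅙ - 2*R (l(R) = ⅙ + R*(-2) = ⅙ - 2*R)
V = -1458 (V = -1441 - 17 = -1458)
I = -23/15636 (I = (⅙ - 2*2)/2606 = (⅙ - 4)*(1/2606) = -23/6*1/2606 = -23/15636 ≈ -0.0014710)
V - I = -1458 - 1*(-23/15636) = -1458 + 23/15636 = -22797265/15636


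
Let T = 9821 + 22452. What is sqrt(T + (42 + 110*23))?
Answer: sqrt(34845) ≈ 186.67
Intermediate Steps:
T = 32273
sqrt(T + (42 + 110*23)) = sqrt(32273 + (42 + 110*23)) = sqrt(32273 + (42 + 2530)) = sqrt(32273 + 2572) = sqrt(34845)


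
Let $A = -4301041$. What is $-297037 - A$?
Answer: $4004004$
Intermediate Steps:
$-297037 - A = -297037 - -4301041 = -297037 + 4301041 = 4004004$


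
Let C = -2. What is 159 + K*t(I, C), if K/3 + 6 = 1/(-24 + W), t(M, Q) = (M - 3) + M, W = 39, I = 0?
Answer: 1062/5 ≈ 212.40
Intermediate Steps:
t(M, Q) = -3 + 2*M (t(M, Q) = (-3 + M) + M = -3 + 2*M)
K = -89/5 (K = -18 + 3/(-24 + 39) = -18 + 3/15 = -18 + 3*(1/15) = -18 + ⅕ = -89/5 ≈ -17.800)
159 + K*t(I, C) = 159 - 89*(-3 + 2*0)/5 = 159 - 89*(-3 + 0)/5 = 159 - 89/5*(-3) = 159 + 267/5 = 1062/5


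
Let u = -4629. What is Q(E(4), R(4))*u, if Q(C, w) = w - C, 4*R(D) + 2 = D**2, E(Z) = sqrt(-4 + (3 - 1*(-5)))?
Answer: -13887/2 ≈ -6943.5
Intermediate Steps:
E(Z) = 2 (E(Z) = sqrt(-4 + (3 + 5)) = sqrt(-4 + 8) = sqrt(4) = 2)
R(D) = -1/2 + D**2/4
Q(E(4), R(4))*u = ((-1/2 + (1/4)*4**2) - 1*2)*(-4629) = ((-1/2 + (1/4)*16) - 2)*(-4629) = ((-1/2 + 4) - 2)*(-4629) = (7/2 - 2)*(-4629) = (3/2)*(-4629) = -13887/2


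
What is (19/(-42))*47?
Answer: -893/42 ≈ -21.262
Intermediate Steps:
(19/(-42))*47 = (19*(-1/42))*47 = -19/42*47 = -893/42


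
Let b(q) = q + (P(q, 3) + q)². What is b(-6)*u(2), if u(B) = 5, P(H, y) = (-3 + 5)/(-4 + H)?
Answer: 811/5 ≈ 162.20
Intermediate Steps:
P(H, y) = 2/(-4 + H)
b(q) = q + (q + 2/(-4 + q))² (b(q) = q + (2/(-4 + q) + q)² = q + (q + 2/(-4 + q))²)
b(-6)*u(2) = (-6 + (-6 + 2/(-4 - 6))²)*5 = (-6 + (-6 + 2/(-10))²)*5 = (-6 + (-6 + 2*(-⅒))²)*5 = (-6 + (-6 - ⅕)²)*5 = (-6 + (-31/5)²)*5 = (-6 + 961/25)*5 = (811/25)*5 = 811/5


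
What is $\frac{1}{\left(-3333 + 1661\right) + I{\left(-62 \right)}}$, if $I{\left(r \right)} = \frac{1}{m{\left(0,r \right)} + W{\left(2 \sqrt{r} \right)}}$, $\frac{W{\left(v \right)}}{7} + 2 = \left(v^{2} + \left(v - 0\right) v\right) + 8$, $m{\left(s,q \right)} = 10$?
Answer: $- \frac{3420}{5718241} \approx -0.00059809$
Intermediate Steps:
$W{\left(v \right)} = 42 + 14 v^{2}$ ($W{\left(v \right)} = -14 + 7 \left(\left(v^{2} + \left(v - 0\right) v\right) + 8\right) = -14 + 7 \left(\left(v^{2} + \left(v + 0\right) v\right) + 8\right) = -14 + 7 \left(\left(v^{2} + v v\right) + 8\right) = -14 + 7 \left(\left(v^{2} + v^{2}\right) + 8\right) = -14 + 7 \left(2 v^{2} + 8\right) = -14 + 7 \left(8 + 2 v^{2}\right) = -14 + \left(56 + 14 v^{2}\right) = 42 + 14 v^{2}$)
$I{\left(r \right)} = \frac{1}{52 + 56 r}$ ($I{\left(r \right)} = \frac{1}{10 + \left(42 + 14 \left(2 \sqrt{r}\right)^{2}\right)} = \frac{1}{10 + \left(42 + 14 \cdot 4 r\right)} = \frac{1}{10 + \left(42 + 56 r\right)} = \frac{1}{52 + 56 r}$)
$\frac{1}{\left(-3333 + 1661\right) + I{\left(-62 \right)}} = \frac{1}{\left(-3333 + 1661\right) + \frac{1}{4 \left(13 + 14 \left(-62\right)\right)}} = \frac{1}{-1672 + \frac{1}{4 \left(13 - 868\right)}} = \frac{1}{-1672 + \frac{1}{4 \left(-855\right)}} = \frac{1}{-1672 + \frac{1}{4} \left(- \frac{1}{855}\right)} = \frac{1}{-1672 - \frac{1}{3420}} = \frac{1}{- \frac{5718241}{3420}} = - \frac{3420}{5718241}$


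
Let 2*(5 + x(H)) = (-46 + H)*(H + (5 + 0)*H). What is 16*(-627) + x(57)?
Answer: -8156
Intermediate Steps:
x(H) = -5 + 3*H*(-46 + H) (x(H) = -5 + ((-46 + H)*(H + (5 + 0)*H))/2 = -5 + ((-46 + H)*(H + 5*H))/2 = -5 + ((-46 + H)*(6*H))/2 = -5 + (6*H*(-46 + H))/2 = -5 + 3*H*(-46 + H))
16*(-627) + x(57) = 16*(-627) + (-5 - 138*57 + 3*57²) = -10032 + (-5 - 7866 + 3*3249) = -10032 + (-5 - 7866 + 9747) = -10032 + 1876 = -8156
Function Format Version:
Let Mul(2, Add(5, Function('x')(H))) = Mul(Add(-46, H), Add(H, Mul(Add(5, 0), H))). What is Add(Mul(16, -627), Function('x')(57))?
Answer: -8156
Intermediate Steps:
Function('x')(H) = Add(-5, Mul(3, H, Add(-46, H))) (Function('x')(H) = Add(-5, Mul(Rational(1, 2), Mul(Add(-46, H), Add(H, Mul(Add(5, 0), H))))) = Add(-5, Mul(Rational(1, 2), Mul(Add(-46, H), Add(H, Mul(5, H))))) = Add(-5, Mul(Rational(1, 2), Mul(Add(-46, H), Mul(6, H)))) = Add(-5, Mul(Rational(1, 2), Mul(6, H, Add(-46, H)))) = Add(-5, Mul(3, H, Add(-46, H))))
Add(Mul(16, -627), Function('x')(57)) = Add(Mul(16, -627), Add(-5, Mul(-138, 57), Mul(3, Pow(57, 2)))) = Add(-10032, Add(-5, -7866, Mul(3, 3249))) = Add(-10032, Add(-5, -7866, 9747)) = Add(-10032, 1876) = -8156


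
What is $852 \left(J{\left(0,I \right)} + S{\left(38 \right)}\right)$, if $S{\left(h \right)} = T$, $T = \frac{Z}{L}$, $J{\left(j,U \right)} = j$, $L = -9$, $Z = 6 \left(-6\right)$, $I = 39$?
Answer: $3408$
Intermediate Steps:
$Z = -36$
$T = 4$ ($T = - \frac{36}{-9} = \left(-36\right) \left(- \frac{1}{9}\right) = 4$)
$S{\left(h \right)} = 4$
$852 \left(J{\left(0,I \right)} + S{\left(38 \right)}\right) = 852 \left(0 + 4\right) = 852 \cdot 4 = 3408$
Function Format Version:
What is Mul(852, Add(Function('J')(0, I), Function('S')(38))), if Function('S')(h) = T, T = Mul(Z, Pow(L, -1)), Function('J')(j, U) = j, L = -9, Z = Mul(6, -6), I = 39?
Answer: 3408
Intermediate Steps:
Z = -36
T = 4 (T = Mul(-36, Pow(-9, -1)) = Mul(-36, Rational(-1, 9)) = 4)
Function('S')(h) = 4
Mul(852, Add(Function('J')(0, I), Function('S')(38))) = Mul(852, Add(0, 4)) = Mul(852, 4) = 3408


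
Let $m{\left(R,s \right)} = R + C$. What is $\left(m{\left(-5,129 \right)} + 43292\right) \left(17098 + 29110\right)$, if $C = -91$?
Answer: $1996000768$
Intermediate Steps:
$m{\left(R,s \right)} = -91 + R$ ($m{\left(R,s \right)} = R - 91 = -91 + R$)
$\left(m{\left(-5,129 \right)} + 43292\right) \left(17098 + 29110\right) = \left(\left(-91 - 5\right) + 43292\right) \left(17098 + 29110\right) = \left(-96 + 43292\right) 46208 = 43196 \cdot 46208 = 1996000768$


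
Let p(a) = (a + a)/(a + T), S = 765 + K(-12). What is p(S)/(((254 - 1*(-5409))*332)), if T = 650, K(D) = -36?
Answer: 729/1296339982 ≈ 5.6235e-7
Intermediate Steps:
S = 729 (S = 765 - 36 = 729)
p(a) = 2*a/(650 + a) (p(a) = (a + a)/(a + 650) = (2*a)/(650 + a) = 2*a/(650 + a))
p(S)/(((254 - 1*(-5409))*332)) = (2*729/(650 + 729))/(((254 - 1*(-5409))*332)) = (2*729/1379)/(((254 + 5409)*332)) = (2*729*(1/1379))/((5663*332)) = (1458/1379)/1880116 = (1458/1379)*(1/1880116) = 729/1296339982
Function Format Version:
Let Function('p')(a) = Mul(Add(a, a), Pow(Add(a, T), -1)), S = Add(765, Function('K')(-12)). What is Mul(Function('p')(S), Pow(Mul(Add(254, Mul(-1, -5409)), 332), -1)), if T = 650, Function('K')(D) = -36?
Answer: Rational(729, 1296339982) ≈ 5.6235e-7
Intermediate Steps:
S = 729 (S = Add(765, -36) = 729)
Function('p')(a) = Mul(2, a, Pow(Add(650, a), -1)) (Function('p')(a) = Mul(Add(a, a), Pow(Add(a, 650), -1)) = Mul(Mul(2, a), Pow(Add(650, a), -1)) = Mul(2, a, Pow(Add(650, a), -1)))
Mul(Function('p')(S), Pow(Mul(Add(254, Mul(-1, -5409)), 332), -1)) = Mul(Mul(2, 729, Pow(Add(650, 729), -1)), Pow(Mul(Add(254, Mul(-1, -5409)), 332), -1)) = Mul(Mul(2, 729, Pow(1379, -1)), Pow(Mul(Add(254, 5409), 332), -1)) = Mul(Mul(2, 729, Rational(1, 1379)), Pow(Mul(5663, 332), -1)) = Mul(Rational(1458, 1379), Pow(1880116, -1)) = Mul(Rational(1458, 1379), Rational(1, 1880116)) = Rational(729, 1296339982)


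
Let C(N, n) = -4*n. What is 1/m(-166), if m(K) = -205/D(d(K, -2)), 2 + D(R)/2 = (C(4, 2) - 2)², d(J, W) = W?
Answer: -196/205 ≈ -0.95610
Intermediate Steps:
D(R) = 196 (D(R) = -4 + 2*(-4*2 - 2)² = -4 + 2*(-8 - 2)² = -4 + 2*(-10)² = -4 + 2*100 = -4 + 200 = 196)
m(K) = -205/196
1/m(-166) = 1/(-205/196) = -196/205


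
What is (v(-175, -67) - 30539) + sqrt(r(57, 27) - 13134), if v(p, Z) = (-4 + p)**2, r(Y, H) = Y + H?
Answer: 1502 + 15*I*sqrt(58) ≈ 1502.0 + 114.24*I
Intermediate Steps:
r(Y, H) = H + Y
(v(-175, -67) - 30539) + sqrt(r(57, 27) - 13134) = ((-4 - 175)**2 - 30539) + sqrt((27 + 57) - 13134) = ((-179)**2 - 30539) + sqrt(84 - 13134) = (32041 - 30539) + sqrt(-13050) = 1502 + 15*I*sqrt(58)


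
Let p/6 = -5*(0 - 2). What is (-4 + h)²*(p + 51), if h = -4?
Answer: 7104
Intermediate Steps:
p = 60 (p = 6*(-5*(0 - 2)) = 6*(-5*(-2)) = 6*10 = 60)
(-4 + h)²*(p + 51) = (-4 - 4)²*(60 + 51) = (-8)²*111 = 64*111 = 7104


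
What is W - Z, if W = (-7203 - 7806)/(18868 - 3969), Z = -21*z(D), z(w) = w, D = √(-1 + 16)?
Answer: -15009/14899 + 21*√15 ≈ 80.325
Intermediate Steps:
D = √15 ≈ 3.8730
Z = -21*√15 ≈ -81.333
W = -15009/14899 ≈ -1.0074
W - Z = -15009/14899 - (-21)*√15 = -15009/14899 + 21*√15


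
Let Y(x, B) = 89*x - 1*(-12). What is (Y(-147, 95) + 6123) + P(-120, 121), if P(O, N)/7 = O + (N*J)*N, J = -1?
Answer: -110275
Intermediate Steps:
P(O, N) = -7*N² + 7*O (P(O, N) = 7*(O + (N*(-1))*N) = 7*(O + (-N)*N) = 7*(O - N²) = -7*N² + 7*O)
Y(x, B) = 12 + 89*x (Y(x, B) = 89*x + 12 = 12 + 89*x)
(Y(-147, 95) + 6123) + P(-120, 121) = ((12 + 89*(-147)) + 6123) + (-7*121² + 7*(-120)) = ((12 - 13083) + 6123) + (-7*14641 - 840) = (-13071 + 6123) + (-102487 - 840) = -6948 - 103327 = -110275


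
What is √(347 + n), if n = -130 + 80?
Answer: 3*√33 ≈ 17.234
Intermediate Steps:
n = -50
√(347 + n) = √(347 - 50) = √297 = 3*√33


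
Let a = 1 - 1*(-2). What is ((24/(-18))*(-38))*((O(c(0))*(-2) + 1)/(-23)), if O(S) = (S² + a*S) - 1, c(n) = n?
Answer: -152/23 ≈ -6.6087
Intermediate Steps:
a = 3 (a = 1 + 2 = 3)
O(S) = -1 + S² + 3*S (O(S) = (S² + 3*S) - 1 = -1 + S² + 3*S)
((24/(-18))*(-38))*((O(c(0))*(-2) + 1)/(-23)) = ((24/(-18))*(-38))*(((-1 + 0² + 3*0)*(-2) + 1)/(-23)) = ((24*(-1/18))*(-38))*(((-1 + 0 + 0)*(-2) + 1)*(-1/23)) = (-4/3*(-38))*((-1*(-2) + 1)*(-1/23)) = 152*((2 + 1)*(-1/23))/3 = 152*(3*(-1/23))/3 = (152/3)*(-3/23) = -152/23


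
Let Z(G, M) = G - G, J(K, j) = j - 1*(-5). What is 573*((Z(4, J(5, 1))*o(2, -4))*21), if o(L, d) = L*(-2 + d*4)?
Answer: 0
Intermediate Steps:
o(L, d) = L*(-2 + 4*d)
J(K, j) = 5 + j (J(K, j) = j + 5 = 5 + j)
Z(G, M) = 0
573*((Z(4, J(5, 1))*o(2, -4))*21) = 573*((0*(2*2*(-1 + 2*(-4))))*21) = 573*((0*(2*2*(-1 - 8)))*21) = 573*((0*(2*2*(-9)))*21) = 573*((0*(-36))*21) = 573*(0*21) = 573*0 = 0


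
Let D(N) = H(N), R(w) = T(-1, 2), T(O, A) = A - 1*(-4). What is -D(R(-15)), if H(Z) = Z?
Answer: -6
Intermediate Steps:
T(O, A) = 4 + A (T(O, A) = A + 4 = 4 + A)
R(w) = 6 (R(w) = 4 + 2 = 6)
D(N) = N
-D(R(-15)) = -1*6 = -6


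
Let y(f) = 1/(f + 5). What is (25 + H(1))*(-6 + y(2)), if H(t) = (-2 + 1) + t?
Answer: -1025/7 ≈ -146.43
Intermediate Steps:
y(f) = 1/(5 + f)
H(t) = -1 + t
(25 + H(1))*(-6 + y(2)) = (25 + (-1 + 1))*(-6 + 1/(5 + 2)) = (25 + 0)*(-6 + 1/7) = 25*(-6 + 1/7) = 25*(-41/7) = -1025/7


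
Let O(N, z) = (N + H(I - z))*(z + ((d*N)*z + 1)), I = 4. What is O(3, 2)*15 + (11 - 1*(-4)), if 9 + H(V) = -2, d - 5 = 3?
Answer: -6105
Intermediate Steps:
d = 8 (d = 5 + 3 = 8)
H(V) = -11 (H(V) = -9 - 2 = -11)
O(N, z) = (-11 + N)*(1 + z + 8*N*z) (O(N, z) = (N - 11)*(z + ((8*N)*z + 1)) = (-11 + N)*(z + (8*N*z + 1)) = (-11 + N)*(z + (1 + 8*N*z)) = (-11 + N)*(1 + z + 8*N*z))
O(3, 2)*15 + (11 - 1*(-4)) = (-11 + 3 - 11*2 - 87*3*2 + 8*2*3²)*15 + (11 - 1*(-4)) = (-11 + 3 - 22 - 522 + 8*2*9)*15 + (11 + 4) = (-11 + 3 - 22 - 522 + 144)*15 + 15 = -408*15 + 15 = -6120 + 15 = -6105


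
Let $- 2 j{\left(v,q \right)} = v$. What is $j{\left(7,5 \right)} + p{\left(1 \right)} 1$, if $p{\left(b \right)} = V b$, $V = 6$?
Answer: $\frac{5}{2} \approx 2.5$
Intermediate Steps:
$j{\left(v,q \right)} = - \frac{v}{2}$
$p{\left(b \right)} = 6 b$
$j{\left(7,5 \right)} + p{\left(1 \right)} 1 = \left(- \frac{1}{2}\right) 7 + 6 \cdot 1 \cdot 1 = - \frac{7}{2} + 6 \cdot 1 = - \frac{7}{2} + 6 = \frac{5}{2}$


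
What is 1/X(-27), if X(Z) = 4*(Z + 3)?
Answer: -1/96 ≈ -0.010417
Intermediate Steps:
X(Z) = 12 + 4*Z (X(Z) = 4*(3 + Z) = 12 + 4*Z)
1/X(-27) = 1/(12 + 4*(-27)) = 1/(12 - 108) = 1/(-96) = -1/96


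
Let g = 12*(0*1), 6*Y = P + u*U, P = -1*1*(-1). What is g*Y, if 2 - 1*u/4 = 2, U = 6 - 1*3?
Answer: 0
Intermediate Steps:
U = 3 (U = 6 - 3 = 3)
u = 0 (u = 8 - 4*2 = 8 - 8 = 0)
P = 1 (P = -1*(-1) = 1)
Y = ⅙ (Y = (1 + 0*3)/6 = (1 + 0)/6 = (⅙)*1 = ⅙ ≈ 0.16667)
g = 0 (g = 12*0 = 0)
g*Y = 0*(⅙) = 0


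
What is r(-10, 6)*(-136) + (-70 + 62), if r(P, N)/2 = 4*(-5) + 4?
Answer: 4344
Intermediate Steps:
r(P, N) = -32 (r(P, N) = 2*(4*(-5) + 4) = 2*(-20 + 4) = 2*(-16) = -32)
r(-10, 6)*(-136) + (-70 + 62) = -32*(-136) + (-70 + 62) = 4352 - 8 = 4344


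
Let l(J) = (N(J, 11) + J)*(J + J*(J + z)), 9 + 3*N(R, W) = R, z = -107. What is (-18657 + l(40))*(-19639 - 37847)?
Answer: 8711255982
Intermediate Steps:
N(R, W) = -3 + R/3
l(J) = (-3 + 4*J/3)*(J + J*(-107 + J)) (l(J) = ((-3 + J/3) + J)*(J + J*(J - 107)) = (-3 + 4*J/3)*(J + J*(-107 + J)))
(-18657 + l(40))*(-19639 - 37847) = (-18657 + (⅓)*40*(954 - 433*40 + 4*40²))*(-19639 - 37847) = (-18657 + (⅓)*40*(954 - 17320 + 4*1600))*(-57486) = (-18657 + (⅓)*40*(954 - 17320 + 6400))*(-57486) = (-18657 + (⅓)*40*(-9966))*(-57486) = (-18657 - 132880)*(-57486) = -151537*(-57486) = 8711255982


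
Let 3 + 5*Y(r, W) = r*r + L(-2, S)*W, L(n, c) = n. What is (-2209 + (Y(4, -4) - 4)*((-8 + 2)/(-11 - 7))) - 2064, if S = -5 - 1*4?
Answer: -64094/15 ≈ -4272.9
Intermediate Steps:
S = -9 (S = -5 - 4 = -9)
Y(r, W) = -⅗ - 2*W/5 + r²/5 (Y(r, W) = -⅗ + (r*r - 2*W)/5 = -⅗ + (r² - 2*W)/5 = -⅗ + (-2*W/5 + r²/5) = -⅗ - 2*W/5 + r²/5)
(-2209 + (Y(4, -4) - 4)*((-8 + 2)/(-11 - 7))) - 2064 = (-2209 + ((-⅗ - ⅖*(-4) + (⅕)*4²) - 4)*((-8 + 2)/(-11 - 7))) - 2064 = (-2209 + ((-⅗ + 8/5 + (⅕)*16) - 4)*(-6/(-18))) - 2064 = (-2209 + ((-⅗ + 8/5 + 16/5) - 4)*(-6*(-1/18))) - 2064 = (-2209 + (21/5 - 4)*(⅓)) - 2064 = (-2209 + (⅕)*(⅓)) - 2064 = (-2209 + 1/15) - 2064 = -33134/15 - 2064 = -64094/15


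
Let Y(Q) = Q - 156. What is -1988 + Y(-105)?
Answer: -2249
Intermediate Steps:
Y(Q) = -156 + Q
-1988 + Y(-105) = -1988 + (-156 - 105) = -1988 - 261 = -2249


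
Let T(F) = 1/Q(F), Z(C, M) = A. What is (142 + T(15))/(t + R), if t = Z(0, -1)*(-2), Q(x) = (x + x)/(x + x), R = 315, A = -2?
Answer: 13/29 ≈ 0.44828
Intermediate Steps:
Z(C, M) = -2
Q(x) = 1 (Q(x) = (2*x)/((2*x)) = (2*x)*(1/(2*x)) = 1)
T(F) = 1 (T(F) = 1/1 = 1)
t = 4 (t = -2*(-2) = 4)
(142 + T(15))/(t + R) = (142 + 1)/(4 + 315) = 143/319 = 143*(1/319) = 13/29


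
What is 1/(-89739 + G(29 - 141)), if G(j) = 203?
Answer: -1/89536 ≈ -1.1169e-5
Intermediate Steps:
1/(-89739 + G(29 - 141)) = 1/(-89739 + 203) = 1/(-89536) = -1/89536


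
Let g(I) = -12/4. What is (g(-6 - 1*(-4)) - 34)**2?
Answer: 1369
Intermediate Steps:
g(I) = -3 (g(I) = -12*1/4 = -3)
(g(-6 - 1*(-4)) - 34)**2 = (-3 - 34)**2 = (-37)**2 = 1369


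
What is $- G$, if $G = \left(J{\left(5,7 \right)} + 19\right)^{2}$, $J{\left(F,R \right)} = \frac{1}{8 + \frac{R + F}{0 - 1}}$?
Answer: $- \frac{5625}{16} \approx -351.56$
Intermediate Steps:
$J{\left(F,R \right)} = \frac{1}{8 - F - R}$ ($J{\left(F,R \right)} = \frac{1}{8 + \frac{F + R}{-1}} = \frac{1}{8 + \left(F + R\right) \left(-1\right)} = \frac{1}{8 - \left(F + R\right)} = \frac{1}{8 - F - R}$)
$G = \frac{5625}{16}$ ($G = \left(- \frac{1}{-8 + 5 + 7} + 19\right)^{2} = \left(- \frac{1}{4} + 19\right)^{2} = \left(\frac{75}{4}\right)^{2} = \frac{5625}{16} \approx 351.56$)
$- G = \left(-1\right) \frac{5625}{16} = - \frac{5625}{16}$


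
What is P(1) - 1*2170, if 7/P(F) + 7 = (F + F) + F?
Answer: -8687/4 ≈ -2171.8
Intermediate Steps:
P(F) = 7/(-7 + 3*F) (P(F) = 7/(-7 + ((F + F) + F)) = 7/(-7 + (2*F + F)) = 7/(-7 + 3*F))
P(1) - 1*2170 = 7/(-7 + 3*1) - 1*2170 = 7/(-7 + 3) - 2170 = 7/(-4) - 2170 = 7*(-¼) - 2170 = -7/4 - 2170 = -8687/4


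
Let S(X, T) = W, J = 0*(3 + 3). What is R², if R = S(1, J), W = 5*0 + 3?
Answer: 9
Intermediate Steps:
J = 0 (J = 0*6 = 0)
W = 3 (W = 0 + 3 = 3)
S(X, T) = 3
R = 3
R² = 3² = 9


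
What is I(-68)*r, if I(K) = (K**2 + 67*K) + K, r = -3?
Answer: 0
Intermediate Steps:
I(K) = K**2 + 68*K
I(-68)*r = -68*(68 - 68)*(-3) = -68*0*(-3) = 0*(-3) = 0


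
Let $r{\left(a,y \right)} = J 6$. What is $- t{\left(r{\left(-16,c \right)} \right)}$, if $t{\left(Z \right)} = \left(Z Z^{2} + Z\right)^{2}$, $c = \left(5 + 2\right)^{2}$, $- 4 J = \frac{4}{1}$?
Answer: $-49284$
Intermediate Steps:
$J = -1$ ($J = - \frac{4 \cdot 1^{-1}}{4} = - \frac{4 \cdot 1}{4} = \left(- \frac{1}{4}\right) 4 = -1$)
$c = 49$ ($c = 7^{2} = 49$)
$r{\left(a,y \right)} = -6$ ($r{\left(a,y \right)} = \left(-1\right) 6 = -6$)
$t{\left(Z \right)} = \left(Z + Z^{3}\right)^{2}$ ($t{\left(Z \right)} = \left(Z^{3} + Z\right)^{2} = \left(Z + Z^{3}\right)^{2}$)
$- t{\left(r{\left(-16,c \right)} \right)} = - \left(-6\right)^{2} \left(1 + \left(-6\right)^{2}\right)^{2} = - 36 \left(1 + 36\right)^{2} = - 36 \cdot 37^{2} = - 36 \cdot 1369 = \left(-1\right) 49284 = -49284$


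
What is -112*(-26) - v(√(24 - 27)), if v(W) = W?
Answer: 2912 - I*√3 ≈ 2912.0 - 1.732*I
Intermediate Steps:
-112*(-26) - v(√(24 - 27)) = -112*(-26) - √(24 - 27) = 2912 - √(-3) = 2912 - I*√3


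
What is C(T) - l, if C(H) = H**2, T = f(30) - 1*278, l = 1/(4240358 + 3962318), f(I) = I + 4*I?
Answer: 134392643583/8202676 ≈ 16384.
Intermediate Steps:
f(I) = 5*I
l = 1/8202676 ≈ 1.2191e-7
T = -128 (T = 5*30 - 1*278 = 150 - 278 = -128)
C(T) - l = (-128)**2 - 1*1/8202676 = 16384 - 1/8202676 = 134392643583/8202676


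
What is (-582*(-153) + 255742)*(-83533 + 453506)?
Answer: 127562250724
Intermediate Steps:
(-582*(-153) + 255742)*(-83533 + 453506) = (89046 + 255742)*369973 = 344788*369973 = 127562250724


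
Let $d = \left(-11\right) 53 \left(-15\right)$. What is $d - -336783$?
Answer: $345528$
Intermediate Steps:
$d = 8745$ ($d = \left(-583\right) \left(-15\right) = 8745$)
$d - -336783 = 8745 - -336783 = 8745 + 336783 = 345528$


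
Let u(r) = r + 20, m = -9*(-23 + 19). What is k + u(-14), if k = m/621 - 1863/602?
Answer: 123089/41538 ≈ 2.9633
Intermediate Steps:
m = 36 (m = -9*(-4) = 36)
u(r) = 20 + r
k = -126139/41538 (k = 36/621 - 1863/602 = 36*(1/621) - 1863*1/602 = 4/69 - 1863/602 = -126139/41538 ≈ -3.0367)
k + u(-14) = -126139/41538 + (20 - 14) = -126139/41538 + 6 = 123089/41538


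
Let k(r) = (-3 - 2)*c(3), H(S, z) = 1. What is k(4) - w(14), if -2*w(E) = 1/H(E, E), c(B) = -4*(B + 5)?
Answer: 321/2 ≈ 160.50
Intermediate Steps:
c(B) = -20 - 4*B (c(B) = -4*(5 + B) = -20 - 4*B)
w(E) = -1/2 (w(E) = -1/2/1 = -1/2*1 = -1/2)
k(r) = 160 (k(r) = (-3 - 2)*(-20 - 4*3) = -5*(-20 - 12) = -5*(-32) = 160)
k(4) - w(14) = 160 - 1*(-1/2) = 160 + 1/2 = 321/2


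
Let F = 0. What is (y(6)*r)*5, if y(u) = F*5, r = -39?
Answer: 0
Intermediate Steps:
y(u) = 0 (y(u) = 0*5 = 0)
(y(6)*r)*5 = (0*(-39))*5 = 0*5 = 0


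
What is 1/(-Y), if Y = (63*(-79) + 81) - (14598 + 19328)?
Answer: 1/38822 ≈ 2.5759e-5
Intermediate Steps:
Y = -38822 (Y = (-4977 + 81) - 1*33926 = -4896 - 33926 = -38822)
1/(-Y) = 1/(-1*(-38822)) = 1/38822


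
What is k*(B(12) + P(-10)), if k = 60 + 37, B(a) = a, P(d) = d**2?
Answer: 10864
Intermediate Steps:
k = 97
k*(B(12) + P(-10)) = 97*(12 + (-10)**2) = 97*(12 + 100) = 97*112 = 10864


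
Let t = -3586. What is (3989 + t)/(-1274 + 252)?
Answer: -403/1022 ≈ -0.39432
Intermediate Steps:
(3989 + t)/(-1274 + 252) = (3989 - 3586)/(-1274 + 252) = 403/(-1022) = 403*(-1/1022) = -403/1022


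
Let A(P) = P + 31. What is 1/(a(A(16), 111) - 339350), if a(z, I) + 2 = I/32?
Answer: -32/10859153 ≈ -2.9468e-6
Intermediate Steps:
A(P) = 31 + P
a(z, I) = -2 + I/32
1/(a(A(16), 111) - 339350) = 1/((-2 + (1/32)*111) - 339350) = 1/((-2 + 111/32) - 339350) = 1/(47/32 - 339350) = 1/(-10859153/32) = -32/10859153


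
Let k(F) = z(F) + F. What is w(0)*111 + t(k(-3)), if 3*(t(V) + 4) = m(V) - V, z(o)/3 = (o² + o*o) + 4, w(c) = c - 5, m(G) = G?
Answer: -559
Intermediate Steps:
w(c) = -5 + c
z(o) = 12 + 6*o² (z(o) = 3*((o² + o*o) + 4) = 3*((o² + o²) + 4) = 3*(2*o² + 4) = 3*(4 + 2*o²) = 12 + 6*o²)
k(F) = 12 + F + 6*F² (k(F) = (12 + 6*F²) + F = 12 + F + 6*F²)
t(V) = -4 (t(V) = -4 + (V - V)/3 = -4 + (⅓)*0 = -4 + 0 = -4)
w(0)*111 + t(k(-3)) = (-5 + 0)*111 - 4 = -5*111 - 4 = -555 - 4 = -559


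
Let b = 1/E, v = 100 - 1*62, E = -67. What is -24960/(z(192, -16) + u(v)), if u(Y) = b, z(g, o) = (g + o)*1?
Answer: -128640/907 ≈ -141.83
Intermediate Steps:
z(g, o) = g + o
v = 38 (v = 100 - 62 = 38)
b = -1/67 (b = 1/(-67) = -1/67 ≈ -0.014925)
u(Y) = -1/67
-24960/(z(192, -16) + u(v)) = -24960/((192 - 16) - 1/67) = -24960/(176 - 1/67) = -24960/11791/67 = -24960*67/11791 = -128640/907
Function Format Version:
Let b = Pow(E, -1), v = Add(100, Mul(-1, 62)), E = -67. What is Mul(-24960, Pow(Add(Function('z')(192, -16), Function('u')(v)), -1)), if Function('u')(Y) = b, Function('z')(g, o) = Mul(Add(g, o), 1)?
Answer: Rational(-128640, 907) ≈ -141.83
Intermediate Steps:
Function('z')(g, o) = Add(g, o)
v = 38 (v = Add(100, -62) = 38)
b = Rational(-1, 67) (b = Pow(-67, -1) = Rational(-1, 67) ≈ -0.014925)
Function('u')(Y) = Rational(-1, 67)
Mul(-24960, Pow(Add(Function('z')(192, -16), Function('u')(v)), -1)) = Mul(-24960, Pow(Add(Add(192, -16), Rational(-1, 67)), -1)) = Mul(-24960, Pow(Add(176, Rational(-1, 67)), -1)) = Mul(-24960, Pow(Rational(11791, 67), -1)) = Mul(-24960, Rational(67, 11791)) = Rational(-128640, 907)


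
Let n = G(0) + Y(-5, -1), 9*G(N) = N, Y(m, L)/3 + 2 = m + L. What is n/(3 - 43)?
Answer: 3/5 ≈ 0.60000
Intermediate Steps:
Y(m, L) = -6 + 3*L + 3*m (Y(m, L) = -6 + 3*(m + L) = -6 + 3*(L + m) = -6 + (3*L + 3*m) = -6 + 3*L + 3*m)
G(N) = N/9
n = -24 (n = (1/9)*0 + (-6 + 3*(-1) + 3*(-5)) = 0 + (-6 - 3 - 15) = 0 - 24 = -24)
n/(3 - 43) = -24/(3 - 43) = -24/(-40) = -1/40*(-24) = 3/5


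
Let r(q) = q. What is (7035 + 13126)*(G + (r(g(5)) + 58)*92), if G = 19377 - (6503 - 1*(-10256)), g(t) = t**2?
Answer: 206730894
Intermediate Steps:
G = 2618 (G = 19377 - (6503 + 10256) = 19377 - 1*16759 = 19377 - 16759 = 2618)
(7035 + 13126)*(G + (r(g(5)) + 58)*92) = (7035 + 13126)*(2618 + (5**2 + 58)*92) = 20161*(2618 + (25 + 58)*92) = 20161*(2618 + 83*92) = 20161*(2618 + 7636) = 20161*10254 = 206730894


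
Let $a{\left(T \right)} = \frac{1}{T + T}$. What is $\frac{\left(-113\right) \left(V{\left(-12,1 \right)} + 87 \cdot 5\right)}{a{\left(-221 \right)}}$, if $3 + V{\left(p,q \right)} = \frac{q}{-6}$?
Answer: $\frac{64705043}{3} \approx 2.1568 \cdot 10^{7}$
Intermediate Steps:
$V{\left(p,q \right)} = -3 - \frac{q}{6}$ ($V{\left(p,q \right)} = -3 + \frac{q}{-6} = -3 + q \left(- \frac{1}{6}\right) = -3 - \frac{q}{6}$)
$a{\left(T \right)} = \frac{1}{2 T}$
$\frac{\left(-113\right) \left(V{\left(-12,1 \right)} + 87 \cdot 5\right)}{a{\left(-221 \right)}} = \frac{\left(-113\right) \left(\left(-3 - \frac{1}{6}\right) + 87 \cdot 5\right)}{\frac{1}{2} \frac{1}{-221}} = \frac{\left(-113\right) \left(\left(-3 - \frac{1}{6}\right) + 435\right)}{\frac{1}{2} \left(- \frac{1}{221}\right)} = \frac{\left(-113\right) \left(- \frac{19}{6} + 435\right)}{- \frac{1}{442}} = \left(-113\right) \frac{2591}{6} \left(-442\right) = \left(- \frac{292783}{6}\right) \left(-442\right) = \frac{64705043}{3}$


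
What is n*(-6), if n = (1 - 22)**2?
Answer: -2646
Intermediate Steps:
n = 441 (n = (-21)**2 = 441)
n*(-6) = 441*(-6) = -2646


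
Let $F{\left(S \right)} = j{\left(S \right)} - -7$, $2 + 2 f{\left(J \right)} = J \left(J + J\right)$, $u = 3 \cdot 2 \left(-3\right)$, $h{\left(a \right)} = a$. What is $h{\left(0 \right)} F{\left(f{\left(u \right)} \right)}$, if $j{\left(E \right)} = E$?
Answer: $0$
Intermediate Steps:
$u = -18$ ($u = 6 \left(-3\right) = -18$)
$f{\left(J \right)} = -1 + J^{2}$ ($f{\left(J \right)} = -1 + \frac{J \left(J + J\right)}{2} = -1 + \frac{J 2 J}{2} = -1 + \frac{2 J^{2}}{2} = -1 + J^{2}$)
$F{\left(S \right)} = 7 + S$ ($F{\left(S \right)} = S - -7 = S + 7 = 7 + S$)
$h{\left(0 \right)} F{\left(f{\left(u \right)} \right)} = 0 \left(7 - \left(1 - \left(-18\right)^{2}\right)\right) = 0 \left(7 + \left(-1 + 324\right)\right) = 0 \left(7 + 323\right) = 0 \cdot 330 = 0$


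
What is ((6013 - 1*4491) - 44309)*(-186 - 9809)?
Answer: 427656065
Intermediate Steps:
((6013 - 1*4491) - 44309)*(-186 - 9809) = ((6013 - 4491) - 44309)*(-9995) = (1522 - 44309)*(-9995) = -42787*(-9995) = 427656065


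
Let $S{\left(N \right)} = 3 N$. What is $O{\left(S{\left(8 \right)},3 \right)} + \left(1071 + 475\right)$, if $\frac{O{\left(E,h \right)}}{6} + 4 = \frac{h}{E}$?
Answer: $\frac{6091}{4} \approx 1522.8$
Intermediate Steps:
$O{\left(E,h \right)} = -24 + \frac{6 h}{E}$ ($O{\left(E,h \right)} = -24 + 6 \frac{h}{E} = -24 + \frac{6 h}{E}$)
$O{\left(S{\left(8 \right)},3 \right)} + \left(1071 + 475\right) = \left(-24 + 6 \cdot 3 \frac{1}{3 \cdot 8}\right) + \left(1071 + 475\right) = \left(-24 + 6 \cdot 3 \cdot \frac{1}{24}\right) + 1546 = \left(-24 + \frac{3}{4}\right) + 1546 = - \frac{93}{4} + 1546 = \frac{6091}{4}$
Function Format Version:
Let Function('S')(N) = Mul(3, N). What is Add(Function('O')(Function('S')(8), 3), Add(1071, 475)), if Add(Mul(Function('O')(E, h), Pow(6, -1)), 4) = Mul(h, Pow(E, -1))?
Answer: Rational(6091, 4) ≈ 1522.8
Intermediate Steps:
Function('O')(E, h) = Add(-24, Mul(6, h, Pow(E, -1))) (Function('O')(E, h) = Add(-24, Mul(6, Mul(h, Pow(E, -1)))) = Add(-24, Mul(6, h, Pow(E, -1))))
Add(Function('O')(Function('S')(8), 3), Add(1071, 475)) = Add(Add(-24, Mul(6, 3, Pow(Mul(3, 8), -1))), Add(1071, 475)) = Add(Add(-24, Mul(6, 3, Pow(24, -1))), 1546) = Add(Add(-24, Mul(6, 3, Rational(1, 24))), 1546) = Add(Add(-24, Rational(3, 4)), 1546) = Add(Rational(-93, 4), 1546) = Rational(6091, 4)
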